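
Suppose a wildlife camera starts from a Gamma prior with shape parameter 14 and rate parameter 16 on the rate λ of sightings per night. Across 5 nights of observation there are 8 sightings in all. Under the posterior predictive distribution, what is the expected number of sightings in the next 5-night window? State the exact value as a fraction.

110/21

Total count 8 over total exposure 5 nights.
Posterior: α' = 14 + 8 = 22, β' = 16 + 5 = 21.
Predictive mean over a 5-night window = T·E[λ|data] = 5·22/21 = 110/21.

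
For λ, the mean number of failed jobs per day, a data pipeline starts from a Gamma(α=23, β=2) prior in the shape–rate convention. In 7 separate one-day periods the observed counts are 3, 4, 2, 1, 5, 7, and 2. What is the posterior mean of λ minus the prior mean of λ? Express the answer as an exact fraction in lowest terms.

-113/18

Total count: 3 + 4 + 2 + 1 + 5 + 7 + 2 = 24.
Total exposure: 7 days.
Gamma(α, β) with Poisson data over total exposure Σt gives posterior Gamma(α+Σx, β+Σt) = Gamma(47, 9).
Posterior mean = 47/9 = 47/9; prior mean = 23/2 = 23/2. Difference = 47/9 − 23/2 = -113/18.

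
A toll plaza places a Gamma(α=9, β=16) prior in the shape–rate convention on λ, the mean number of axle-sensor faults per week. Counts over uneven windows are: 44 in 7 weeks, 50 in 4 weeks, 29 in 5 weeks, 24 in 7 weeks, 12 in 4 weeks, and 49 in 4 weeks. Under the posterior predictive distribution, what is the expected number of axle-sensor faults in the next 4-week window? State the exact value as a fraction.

Total count: 44 + 50 + 29 + 24 + 12 + 49 = 208.
Total exposure: 7 + 4 + 5 + 7 + 4 + 4 = 31 weeks.
The Gamma prior is conjugate for the Poisson rate, so λ | data ~ Gamma(9+208, 16+31) = Gamma(217, 47).
Predictive mean over a 4-week window = T·E[λ|data] = 4·217/47 = 868/47.

868/47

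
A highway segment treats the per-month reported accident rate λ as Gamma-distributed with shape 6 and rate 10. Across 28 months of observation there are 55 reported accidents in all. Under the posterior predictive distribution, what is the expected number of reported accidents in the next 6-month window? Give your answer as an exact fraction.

183/19

Total count 55 over total exposure 28 months.
By Gamma–Poisson conjugacy, the posterior is Gamma(α + Σx, β + Σt) = Gamma(6 + 55, 10 + 28) = Gamma(61, 38).
Predictive mean over a 6-month window = T·E[λ|data] = 6·61/38 = 183/19.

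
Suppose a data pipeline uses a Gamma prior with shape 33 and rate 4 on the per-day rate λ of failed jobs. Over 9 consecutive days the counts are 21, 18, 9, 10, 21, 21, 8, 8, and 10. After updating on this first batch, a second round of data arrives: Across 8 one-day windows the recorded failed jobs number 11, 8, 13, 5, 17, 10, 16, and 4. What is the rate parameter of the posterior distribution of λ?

Total count: 21 + 18 + 9 + 10 + 21 + 21 + 8 + 8 + 10 = 126.
Total exposure: 9 days.
After the first batch: Gamma(33 + 126, 4 + 9) = Gamma(159, 13).
Total count: 11 + 8 + 13 + 5 + 17 + 10 + 16 + 4 = 84.
Total exposure: 8 days.
After the second batch: Gamma(159 + 84, 13 + 8) = Gamma(243, 21).

21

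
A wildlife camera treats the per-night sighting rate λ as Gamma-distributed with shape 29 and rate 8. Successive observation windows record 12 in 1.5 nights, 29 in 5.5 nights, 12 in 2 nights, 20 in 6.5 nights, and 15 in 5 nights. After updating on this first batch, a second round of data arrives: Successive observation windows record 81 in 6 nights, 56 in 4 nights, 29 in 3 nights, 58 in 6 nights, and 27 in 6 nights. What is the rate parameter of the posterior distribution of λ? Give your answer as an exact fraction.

Total count: 12 + 29 + 12 + 20 + 15 = 88.
Total exposure: 1.5 + 5.5 + 2 + 6.5 + 5 = 20.5 nights.
After the first batch: Gamma(29 + 88, 8 + 20.5) = Gamma(117, 57/2).
Total count: 81 + 56 + 29 + 58 + 27 = 251.
Total exposure: 6 + 4 + 3 + 6 + 6 = 25 nights.
After the second batch: Gamma(117 + 251, 57/2 + 25) = Gamma(368, 107/2).

107/2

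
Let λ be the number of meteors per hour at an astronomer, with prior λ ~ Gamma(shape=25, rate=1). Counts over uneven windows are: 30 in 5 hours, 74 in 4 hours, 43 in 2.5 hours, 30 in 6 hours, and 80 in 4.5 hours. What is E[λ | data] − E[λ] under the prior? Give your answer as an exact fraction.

Total count: 30 + 74 + 43 + 30 + 80 = 257.
Total exposure: 5 + 4 + 2.5 + 6 + 4.5 = 22 hours.
Posterior: α' = 25 + 257 = 282, β' = 1 + 22 = 23.
Posterior mean = 282/23 = 282/23; prior mean = 25/1 = 25. Difference = 282/23 − 25 = -293/23.

-293/23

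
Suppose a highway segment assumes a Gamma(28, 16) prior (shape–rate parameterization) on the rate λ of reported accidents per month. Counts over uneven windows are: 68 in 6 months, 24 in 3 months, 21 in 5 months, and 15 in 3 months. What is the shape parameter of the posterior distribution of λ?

156

Total count: 68 + 24 + 21 + 15 = 128.
Total exposure: 6 + 3 + 5 + 3 = 17 months.
Posterior: α' = 28 + 128 = 156, β' = 16 + 17 = 33.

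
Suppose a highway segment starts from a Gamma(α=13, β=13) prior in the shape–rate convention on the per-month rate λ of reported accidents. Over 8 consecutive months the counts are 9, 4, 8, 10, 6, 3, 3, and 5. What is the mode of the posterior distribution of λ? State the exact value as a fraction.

Total count: 9 + 4 + 8 + 10 + 6 + 3 + 3 + 5 = 48.
Total exposure: 8 months.
The Gamma prior is conjugate for the Poisson rate, so λ | data ~ Gamma(13+48, 13+8) = Gamma(61, 21).
Posterior mode = (α'−1)/β' = 60/21 = 20/7.

20/7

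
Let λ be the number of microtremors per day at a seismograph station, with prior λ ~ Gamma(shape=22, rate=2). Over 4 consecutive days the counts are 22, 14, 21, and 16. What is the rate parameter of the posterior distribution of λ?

Total count: 22 + 14 + 21 + 16 = 73.
Total exposure: 4 days.
The Gamma prior is conjugate for the Poisson rate, so λ | data ~ Gamma(22+73, 2+4) = Gamma(95, 6).

6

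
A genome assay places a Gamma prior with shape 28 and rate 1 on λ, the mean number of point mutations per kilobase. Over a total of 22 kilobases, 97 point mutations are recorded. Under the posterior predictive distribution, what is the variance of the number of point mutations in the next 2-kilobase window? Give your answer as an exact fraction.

Total count 97 over total exposure 22 kilobases.
Posterior: α' = 28 + 97 = 125, β' = 1 + 22 = 23.
The posterior predictive for a window of length T is Negative Binomial with variance T·α'·(β'+T)/β'² = 2·125·25/529 = 6250/529.

6250/529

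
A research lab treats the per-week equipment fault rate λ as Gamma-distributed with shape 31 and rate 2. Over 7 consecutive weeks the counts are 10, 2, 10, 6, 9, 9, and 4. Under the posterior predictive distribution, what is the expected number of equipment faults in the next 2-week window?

18

Total count: 10 + 2 + 10 + 6 + 9 + 9 + 4 = 50.
Total exposure: 7 weeks.
The Gamma prior is conjugate for the Poisson rate, so λ | data ~ Gamma(31+50, 2+7) = Gamma(81, 9).
Predictive mean over a 2-week window = T·E[λ|data] = 2·81/9 = 18.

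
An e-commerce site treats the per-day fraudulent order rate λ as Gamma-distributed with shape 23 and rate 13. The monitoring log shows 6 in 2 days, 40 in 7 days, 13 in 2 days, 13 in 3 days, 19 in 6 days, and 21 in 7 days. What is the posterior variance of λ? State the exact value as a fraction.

27/320

Total count: 6 + 40 + 13 + 13 + 19 + 21 = 112.
Total exposure: 2 + 7 + 2 + 3 + 6 + 7 = 27 days.
Gamma(α, β) with Poisson data over total exposure Σt gives posterior Gamma(α+Σx, β+Σt) = Gamma(135, 40).
Posterior variance = α'/β'² = 135/1600 = 27/320.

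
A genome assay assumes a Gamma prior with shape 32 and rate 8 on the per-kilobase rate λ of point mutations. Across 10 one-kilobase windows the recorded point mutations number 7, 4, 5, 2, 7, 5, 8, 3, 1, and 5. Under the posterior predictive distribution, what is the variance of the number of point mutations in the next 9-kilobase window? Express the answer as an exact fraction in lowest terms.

Total count: 7 + 4 + 5 + 2 + 7 + 5 + 8 + 3 + 1 + 5 = 47.
Total exposure: 10 kilobases.
By Gamma–Poisson conjugacy, the posterior is Gamma(α + Σx, β + Σt) = Gamma(32 + 47, 8 + 10) = Gamma(79, 18).
The posterior predictive for a window of length T is Negative Binomial with variance T·α'·(β'+T)/β'² = 9·79·27/324 = 237/4.

237/4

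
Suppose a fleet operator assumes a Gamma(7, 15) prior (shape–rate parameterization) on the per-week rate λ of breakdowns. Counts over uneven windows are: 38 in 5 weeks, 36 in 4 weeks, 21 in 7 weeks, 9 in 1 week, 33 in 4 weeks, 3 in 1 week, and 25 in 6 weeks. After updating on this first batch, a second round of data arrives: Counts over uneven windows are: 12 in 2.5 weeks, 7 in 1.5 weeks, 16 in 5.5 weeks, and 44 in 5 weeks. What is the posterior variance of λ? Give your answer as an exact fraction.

Total count: 38 + 36 + 21 + 9 + 33 + 3 + 25 = 165.
Total exposure: 5 + 4 + 7 + 1 + 4 + 1 + 6 = 28 weeks.
After the first batch: Gamma(7 + 165, 15 + 28) = Gamma(172, 43).
Total count: 12 + 7 + 16 + 44 = 79.
Total exposure: 2.5 + 1.5 + 5.5 + 5 = 14.5 weeks.
After the second batch: Gamma(172 + 79, 43 + 14.5) = Gamma(251, 115/2).
Posterior variance = α'/β'² = 251/(13225/4) = 1004/13225.

1004/13225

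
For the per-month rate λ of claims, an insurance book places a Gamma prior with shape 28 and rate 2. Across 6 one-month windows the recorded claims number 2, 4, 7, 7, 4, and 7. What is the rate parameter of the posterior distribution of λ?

Total count: 2 + 4 + 7 + 7 + 4 + 7 = 31.
Total exposure: 6 months.
Gamma(α, β) with Poisson data over total exposure Σt gives posterior Gamma(α+Σx, β+Σt) = Gamma(59, 8).

8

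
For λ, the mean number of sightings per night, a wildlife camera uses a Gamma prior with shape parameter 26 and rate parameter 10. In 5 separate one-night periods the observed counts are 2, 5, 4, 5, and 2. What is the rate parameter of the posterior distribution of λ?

15

Total count: 2 + 5 + 4 + 5 + 2 = 18.
Total exposure: 5 nights.
Gamma(α, β) with Poisson data over total exposure Σt gives posterior Gamma(α+Σx, β+Σt) = Gamma(44, 15).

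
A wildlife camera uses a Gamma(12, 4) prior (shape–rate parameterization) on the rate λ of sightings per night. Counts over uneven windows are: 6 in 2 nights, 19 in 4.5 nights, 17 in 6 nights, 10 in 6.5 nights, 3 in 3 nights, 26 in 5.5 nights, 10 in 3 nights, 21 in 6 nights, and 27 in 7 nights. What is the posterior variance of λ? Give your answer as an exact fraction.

604/9025

Total count: 6 + 19 + 17 + 10 + 3 + 26 + 10 + 21 + 27 = 139.
Total exposure: 2 + 4.5 + 6 + 6.5 + 3 + 5.5 + 3 + 6 + 7 = 43.5 nights.
The Gamma prior is conjugate for the Poisson rate, so λ | data ~ Gamma(12+139, 4+43.5) = Gamma(151, 95/2).
Posterior variance = α'/β'² = 151/(9025/4) = 604/9025.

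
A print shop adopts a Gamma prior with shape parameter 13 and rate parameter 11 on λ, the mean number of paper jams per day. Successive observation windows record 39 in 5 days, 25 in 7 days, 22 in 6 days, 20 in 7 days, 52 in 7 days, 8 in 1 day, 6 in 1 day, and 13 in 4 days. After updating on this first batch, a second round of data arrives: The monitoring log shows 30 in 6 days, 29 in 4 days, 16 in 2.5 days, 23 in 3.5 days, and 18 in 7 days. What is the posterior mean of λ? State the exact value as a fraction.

Total count: 39 + 25 + 22 + 20 + 52 + 8 + 6 + 13 = 185.
Total exposure: 5 + 7 + 6 + 7 + 7 + 1 + 1 + 4 = 38 days.
After the first batch: Gamma(13 + 185, 11 + 38) = Gamma(198, 49).
Total count: 30 + 29 + 16 + 23 + 18 = 116.
Total exposure: 6 + 4 + 2.5 + 3.5 + 7 = 23 days.
After the second batch: Gamma(198 + 116, 49 + 23) = Gamma(314, 72).
Posterior mean = α'/β' = 314/72 = 157/36.

157/36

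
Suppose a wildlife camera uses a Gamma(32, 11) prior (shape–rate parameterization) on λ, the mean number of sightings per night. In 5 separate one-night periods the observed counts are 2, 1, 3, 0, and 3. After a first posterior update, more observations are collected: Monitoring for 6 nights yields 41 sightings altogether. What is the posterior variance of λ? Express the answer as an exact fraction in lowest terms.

Total count: 2 + 1 + 3 + 0 + 3 = 9.
Total exposure: 5 nights.
After the first batch: Gamma(32 + 9, 11 + 5) = Gamma(41, 16).
Total count 41 over total exposure 6 nights.
After the second batch: Gamma(41 + 41, 16 + 6) = Gamma(82, 22).
Posterior variance = α'/β'² = 82/484 = 41/242.

41/242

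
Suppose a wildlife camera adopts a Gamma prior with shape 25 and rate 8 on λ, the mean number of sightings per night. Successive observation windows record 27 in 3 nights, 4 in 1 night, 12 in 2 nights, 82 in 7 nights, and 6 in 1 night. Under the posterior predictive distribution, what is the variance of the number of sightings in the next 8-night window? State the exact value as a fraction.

Total count: 27 + 4 + 12 + 82 + 6 = 131.
Total exposure: 3 + 1 + 2 + 7 + 1 = 14 nights.
Posterior: α' = 25 + 131 = 156, β' = 8 + 14 = 22.
The posterior predictive for a window of length T is Negative Binomial with variance T·α'·(β'+T)/β'² = 8·156·30/484 = 9360/121.

9360/121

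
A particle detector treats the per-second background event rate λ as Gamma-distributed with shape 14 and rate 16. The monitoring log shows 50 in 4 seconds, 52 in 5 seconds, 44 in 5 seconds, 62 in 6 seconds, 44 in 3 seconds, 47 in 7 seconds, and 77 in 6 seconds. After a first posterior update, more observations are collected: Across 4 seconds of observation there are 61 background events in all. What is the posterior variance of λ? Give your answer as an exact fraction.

451/3136

Total count: 50 + 52 + 44 + 62 + 44 + 47 + 77 = 376.
Total exposure: 4 + 5 + 5 + 6 + 3 + 7 + 6 = 36 seconds.
After the first batch: Gamma(14 + 376, 16 + 36) = Gamma(390, 52).
Total count 61 over total exposure 4 seconds.
After the second batch: Gamma(390 + 61, 52 + 4) = Gamma(451, 56).
Posterior variance = α'/β'² = 451/3136.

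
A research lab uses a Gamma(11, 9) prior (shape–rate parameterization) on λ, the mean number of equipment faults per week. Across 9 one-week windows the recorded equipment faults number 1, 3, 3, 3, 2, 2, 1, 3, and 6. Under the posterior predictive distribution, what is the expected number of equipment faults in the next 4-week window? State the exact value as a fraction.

70/9

Total count: 1 + 3 + 3 + 3 + 2 + 2 + 1 + 3 + 6 = 24.
Total exposure: 9 weeks.
Posterior: α' = 11 + 24 = 35, β' = 9 + 9 = 18.
Predictive mean over a 4-week window = T·E[λ|data] = 4·35/18 = 70/9.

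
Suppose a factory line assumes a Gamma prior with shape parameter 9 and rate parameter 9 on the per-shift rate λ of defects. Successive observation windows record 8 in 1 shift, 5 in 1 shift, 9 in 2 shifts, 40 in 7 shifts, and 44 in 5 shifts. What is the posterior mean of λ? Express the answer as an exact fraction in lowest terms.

Total count: 8 + 5 + 9 + 40 + 44 = 106.
Total exposure: 1 + 1 + 2 + 7 + 5 = 16 shifts.
By Gamma–Poisson conjugacy, the posterior is Gamma(α + Σx, β + Σt) = Gamma(9 + 106, 9 + 16) = Gamma(115, 25).
Posterior mean = α'/β' = 115/25 = 23/5.

23/5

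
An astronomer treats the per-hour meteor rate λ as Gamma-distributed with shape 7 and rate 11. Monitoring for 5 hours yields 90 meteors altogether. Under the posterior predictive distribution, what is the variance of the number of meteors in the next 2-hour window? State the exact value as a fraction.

Total count 90 over total exposure 5 hours.
Conjugate update: add total count to the shape and total exposure to the rate, giving Gamma(97, 16).
The posterior predictive for a window of length T is Negative Binomial with variance T·α'·(β'+T)/β'² = 2·97·18/256 = 873/64.

873/64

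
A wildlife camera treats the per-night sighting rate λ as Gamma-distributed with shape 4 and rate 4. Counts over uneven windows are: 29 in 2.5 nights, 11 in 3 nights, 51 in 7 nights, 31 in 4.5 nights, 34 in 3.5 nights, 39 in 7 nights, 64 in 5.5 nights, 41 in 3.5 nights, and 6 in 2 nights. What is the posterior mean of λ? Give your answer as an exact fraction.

Total count: 29 + 11 + 51 + 31 + 34 + 39 + 64 + 41 + 6 = 306.
Total exposure: 2.5 + 3 + 7 + 4.5 + 3.5 + 7 + 5.5 + 3.5 + 2 = 38.5 nights.
Gamma(α, β) with Poisson data over total exposure Σt gives posterior Gamma(α+Σx, β+Σt) = Gamma(310, 85/2).
Posterior mean = α'/β' = 310/(85/2) = 124/17.

124/17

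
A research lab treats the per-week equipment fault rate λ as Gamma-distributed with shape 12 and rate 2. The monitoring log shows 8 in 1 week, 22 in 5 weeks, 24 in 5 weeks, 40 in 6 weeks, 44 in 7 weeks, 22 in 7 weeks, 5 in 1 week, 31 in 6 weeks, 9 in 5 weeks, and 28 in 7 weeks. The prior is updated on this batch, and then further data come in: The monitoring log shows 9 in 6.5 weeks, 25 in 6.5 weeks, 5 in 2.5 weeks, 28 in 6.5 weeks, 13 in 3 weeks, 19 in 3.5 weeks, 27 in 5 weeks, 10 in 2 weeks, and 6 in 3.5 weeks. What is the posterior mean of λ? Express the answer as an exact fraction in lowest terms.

387/91

Total count: 8 + 22 + 24 + 40 + 44 + 22 + 5 + 31 + 9 + 28 = 233.
Total exposure: 1 + 5 + 5 + 6 + 7 + 7 + 1 + 6 + 5 + 7 = 50 weeks.
After the first batch: Gamma(12 + 233, 2 + 50) = Gamma(245, 52).
Total count: 9 + 25 + 5 + 28 + 13 + 19 + 27 + 10 + 6 = 142.
Total exposure: 6.5 + 6.5 + 2.5 + 6.5 + 3 + 3.5 + 5 + 2 + 3.5 = 39 weeks.
After the second batch: Gamma(245 + 142, 52 + 39) = Gamma(387, 91).
Posterior mean = α'/β' = 387/91.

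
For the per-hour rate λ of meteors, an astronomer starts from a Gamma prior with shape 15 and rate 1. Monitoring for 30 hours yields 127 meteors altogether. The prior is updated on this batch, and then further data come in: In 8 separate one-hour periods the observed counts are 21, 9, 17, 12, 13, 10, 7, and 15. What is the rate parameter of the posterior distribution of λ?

39

Total count 127 over total exposure 30 hours.
After the first batch: Gamma(15 + 127, 1 + 30) = Gamma(142, 31).
Total count: 21 + 9 + 17 + 12 + 13 + 10 + 7 + 15 = 104.
Total exposure: 8 hours.
After the second batch: Gamma(142 + 104, 31 + 8) = Gamma(246, 39).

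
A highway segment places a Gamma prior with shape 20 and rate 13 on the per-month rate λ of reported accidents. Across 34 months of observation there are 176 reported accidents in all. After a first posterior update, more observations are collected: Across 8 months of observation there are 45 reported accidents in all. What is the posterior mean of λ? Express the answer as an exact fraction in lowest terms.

Total count 176 over total exposure 34 months.
After the first batch: Gamma(20 + 176, 13 + 34) = Gamma(196, 47).
Total count 45 over total exposure 8 months.
After the second batch: Gamma(196 + 45, 47 + 8) = Gamma(241, 55).
Posterior mean = α'/β' = 241/55.

241/55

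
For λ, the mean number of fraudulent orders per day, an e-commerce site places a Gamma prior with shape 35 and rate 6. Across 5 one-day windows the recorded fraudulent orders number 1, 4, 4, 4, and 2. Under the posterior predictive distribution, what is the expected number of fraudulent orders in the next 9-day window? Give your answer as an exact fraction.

Total count: 1 + 4 + 4 + 4 + 2 = 15.
Total exposure: 5 days.
By Gamma–Poisson conjugacy, the posterior is Gamma(α + Σx, β + Σt) = Gamma(35 + 15, 6 + 5) = Gamma(50, 11).
Predictive mean over a 9-day window = T·E[λ|data] = 9·50/11 = 450/11.

450/11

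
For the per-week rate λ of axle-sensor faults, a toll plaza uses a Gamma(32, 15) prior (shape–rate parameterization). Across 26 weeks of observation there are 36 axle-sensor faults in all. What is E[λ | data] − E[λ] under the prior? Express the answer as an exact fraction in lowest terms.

Total count 36 over total exposure 26 weeks.
Gamma(α, β) with Poisson data over total exposure Σt gives posterior Gamma(α+Σx, β+Σt) = Gamma(68, 41).
Posterior mean = 68/41 = 68/41; prior mean = 32/15 = 32/15. Difference = 68/41 − 32/15 = -292/615.

-292/615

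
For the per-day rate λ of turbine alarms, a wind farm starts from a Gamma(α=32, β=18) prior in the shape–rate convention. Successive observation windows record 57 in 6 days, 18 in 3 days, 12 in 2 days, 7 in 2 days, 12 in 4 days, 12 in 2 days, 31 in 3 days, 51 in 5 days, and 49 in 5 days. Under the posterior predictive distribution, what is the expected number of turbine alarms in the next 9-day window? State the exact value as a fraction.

Total count: 57 + 18 + 12 + 7 + 12 + 12 + 31 + 51 + 49 = 249.
Total exposure: 6 + 3 + 2 + 2 + 4 + 2 + 3 + 5 + 5 = 32 days.
Posterior: α' = 32 + 249 = 281, β' = 18 + 32 = 50.
Predictive mean over a 9-day window = T·E[λ|data] = 9·281/50 = 2529/50.

2529/50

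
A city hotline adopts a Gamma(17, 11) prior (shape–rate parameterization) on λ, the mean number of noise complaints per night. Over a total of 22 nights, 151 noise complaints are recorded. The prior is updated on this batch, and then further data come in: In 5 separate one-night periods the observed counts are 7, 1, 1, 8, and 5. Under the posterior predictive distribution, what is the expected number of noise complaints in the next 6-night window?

Total count 151 over total exposure 22 nights.
After the first batch: Gamma(17 + 151, 11 + 22) = Gamma(168, 33).
Total count: 7 + 1 + 1 + 8 + 5 = 22.
Total exposure: 5 nights.
After the second batch: Gamma(168 + 22, 33 + 5) = Gamma(190, 38).
Predictive mean over a 6-night window = T·E[λ|data] = 6·190/38 = 30.

30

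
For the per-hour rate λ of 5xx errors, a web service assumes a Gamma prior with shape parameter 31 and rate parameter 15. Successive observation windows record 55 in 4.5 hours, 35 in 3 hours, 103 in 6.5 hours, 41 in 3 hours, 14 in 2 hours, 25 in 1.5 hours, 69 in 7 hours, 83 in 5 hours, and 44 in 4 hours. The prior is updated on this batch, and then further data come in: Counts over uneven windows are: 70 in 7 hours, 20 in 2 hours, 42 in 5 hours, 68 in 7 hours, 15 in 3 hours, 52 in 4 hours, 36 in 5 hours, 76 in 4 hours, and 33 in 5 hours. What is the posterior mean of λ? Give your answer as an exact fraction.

1824/187

Total count: 55 + 35 + 103 + 41 + 14 + 25 + 69 + 83 + 44 = 469.
Total exposure: 4.5 + 3 + 6.5 + 3 + 2 + 1.5 + 7 + 5 + 4 = 36.5 hours.
After the first batch: Gamma(31 + 469, 15 + 36.5) = Gamma(500, 103/2).
Total count: 70 + 20 + 42 + 68 + 15 + 52 + 36 + 76 + 33 = 412.
Total exposure: 7 + 2 + 5 + 7 + 3 + 4 + 5 + 4 + 5 = 42 hours.
After the second batch: Gamma(500 + 412, 103/2 + 42) = Gamma(912, 187/2).
Posterior mean = α'/β' = 912/(187/2) = 1824/187.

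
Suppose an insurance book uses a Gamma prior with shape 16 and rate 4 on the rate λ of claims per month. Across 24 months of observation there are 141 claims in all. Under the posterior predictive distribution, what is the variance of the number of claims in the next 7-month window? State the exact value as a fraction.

785/16

Total count 141 over total exposure 24 months.
Conjugate update: add total count to the shape and total exposure to the rate, giving Gamma(157, 28).
The posterior predictive for a window of length T is Negative Binomial with variance T·α'·(β'+T)/β'² = 7·157·35/784 = 785/16.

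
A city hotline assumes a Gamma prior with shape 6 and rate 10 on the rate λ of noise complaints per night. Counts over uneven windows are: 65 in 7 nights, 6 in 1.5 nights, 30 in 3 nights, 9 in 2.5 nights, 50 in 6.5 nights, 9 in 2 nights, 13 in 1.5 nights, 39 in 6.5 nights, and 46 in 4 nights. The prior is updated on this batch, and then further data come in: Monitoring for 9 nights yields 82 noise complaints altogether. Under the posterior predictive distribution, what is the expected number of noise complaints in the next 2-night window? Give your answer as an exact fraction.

Total count: 65 + 6 + 30 + 9 + 50 + 9 + 13 + 39 + 46 = 267.
Total exposure: 7 + 1.5 + 3 + 2.5 + 6.5 + 2 + 1.5 + 6.5 + 4 = 34.5 nights.
After the first batch: Gamma(6 + 267, 10 + 34.5) = Gamma(273, 89/2).
Total count 82 over total exposure 9 nights.
After the second batch: Gamma(273 + 82, 89/2 + 9) = Gamma(355, 107/2).
Predictive mean over a 2-night window = T·E[λ|data] = 2·355/(107/2) = 1420/107.

1420/107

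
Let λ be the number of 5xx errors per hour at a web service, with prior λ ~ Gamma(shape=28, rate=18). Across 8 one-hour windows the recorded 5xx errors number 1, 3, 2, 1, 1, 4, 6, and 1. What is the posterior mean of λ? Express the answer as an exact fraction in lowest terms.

47/26

Total count: 1 + 3 + 2 + 1 + 1 + 4 + 6 + 1 = 19.
Total exposure: 8 hours.
Gamma(α, β) with Poisson data over total exposure Σt gives posterior Gamma(α+Σx, β+Σt) = Gamma(47, 26).
Posterior mean = α'/β' = 47/26.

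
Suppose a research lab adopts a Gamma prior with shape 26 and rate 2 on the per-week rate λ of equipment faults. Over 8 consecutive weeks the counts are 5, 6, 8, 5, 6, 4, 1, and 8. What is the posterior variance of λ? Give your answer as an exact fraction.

69/100

Total count: 5 + 6 + 8 + 5 + 6 + 4 + 1 + 8 = 43.
Total exposure: 8 weeks.
The Gamma prior is conjugate for the Poisson rate, so λ | data ~ Gamma(26+43, 2+8) = Gamma(69, 10).
Posterior variance = α'/β'² = 69/100.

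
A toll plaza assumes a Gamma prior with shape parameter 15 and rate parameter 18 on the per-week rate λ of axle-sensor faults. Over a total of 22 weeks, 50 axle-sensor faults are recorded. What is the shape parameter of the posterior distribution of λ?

Total count 50 over total exposure 22 weeks.
The Gamma prior is conjugate for the Poisson rate, so λ | data ~ Gamma(15+50, 18+22) = Gamma(65, 40).

65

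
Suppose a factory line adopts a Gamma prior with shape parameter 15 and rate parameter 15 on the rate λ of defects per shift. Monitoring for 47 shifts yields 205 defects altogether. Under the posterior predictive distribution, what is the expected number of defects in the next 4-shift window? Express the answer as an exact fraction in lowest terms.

440/31

Total count 205 over total exposure 47 shifts.
The Gamma prior is conjugate for the Poisson rate, so λ | data ~ Gamma(15+205, 15+47) = Gamma(220, 62).
Predictive mean over a 4-shift window = T·E[λ|data] = 4·220/62 = 440/31.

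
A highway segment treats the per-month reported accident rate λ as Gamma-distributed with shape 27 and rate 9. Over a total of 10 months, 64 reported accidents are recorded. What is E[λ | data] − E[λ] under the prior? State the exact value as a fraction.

34/19

Total count 64 over total exposure 10 months.
By Gamma–Poisson conjugacy, the posterior is Gamma(α + Σx, β + Σt) = Gamma(27 + 64, 9 + 10) = Gamma(91, 19).
Posterior mean = 91/19 = 91/19; prior mean = 27/9 = 3. Difference = 91/19 − 3 = 34/19.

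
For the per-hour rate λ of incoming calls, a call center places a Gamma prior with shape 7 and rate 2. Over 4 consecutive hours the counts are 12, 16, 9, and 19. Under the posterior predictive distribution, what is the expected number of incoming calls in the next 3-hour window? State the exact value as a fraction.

63/2

Total count: 12 + 16 + 9 + 19 = 56.
Total exposure: 4 hours.
Gamma(α, β) with Poisson data over total exposure Σt gives posterior Gamma(α+Σx, β+Σt) = Gamma(63, 6).
Predictive mean over a 3-hour window = T·E[λ|data] = 3·63/6 = 63/2.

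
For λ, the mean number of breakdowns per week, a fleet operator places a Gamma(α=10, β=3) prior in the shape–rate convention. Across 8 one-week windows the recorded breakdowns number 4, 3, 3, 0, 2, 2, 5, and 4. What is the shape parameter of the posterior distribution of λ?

Total count: 4 + 3 + 3 + 0 + 2 + 2 + 5 + 4 = 23.
Total exposure: 8 weeks.
The Gamma prior is conjugate for the Poisson rate, so λ | data ~ Gamma(10+23, 3+8) = Gamma(33, 11).

33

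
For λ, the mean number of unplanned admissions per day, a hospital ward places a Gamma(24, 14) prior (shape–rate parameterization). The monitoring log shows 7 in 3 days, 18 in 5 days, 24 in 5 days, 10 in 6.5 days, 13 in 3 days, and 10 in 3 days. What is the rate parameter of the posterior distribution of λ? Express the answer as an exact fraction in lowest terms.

Total count: 7 + 18 + 24 + 10 + 13 + 10 = 82.
Total exposure: 3 + 5 + 5 + 6.5 + 3 + 3 = 25.5 days.
By Gamma–Poisson conjugacy, the posterior is Gamma(α + Σx, β + Σt) = Gamma(24 + 82, 14 + 25.5) = Gamma(106, 79/2).

79/2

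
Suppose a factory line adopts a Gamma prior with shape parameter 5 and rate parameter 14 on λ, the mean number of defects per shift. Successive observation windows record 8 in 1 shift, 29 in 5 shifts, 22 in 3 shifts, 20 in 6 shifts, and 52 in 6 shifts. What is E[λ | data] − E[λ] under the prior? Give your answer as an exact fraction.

247/70

Total count: 8 + 29 + 22 + 20 + 52 = 131.
Total exposure: 1 + 5 + 3 + 6 + 6 = 21 shifts.
The Gamma prior is conjugate for the Poisson rate, so λ | data ~ Gamma(5+131, 14+21) = Gamma(136, 35).
Posterior mean = 136/35 = 136/35; prior mean = 5/14 = 5/14. Difference = 136/35 − 5/14 = 247/70.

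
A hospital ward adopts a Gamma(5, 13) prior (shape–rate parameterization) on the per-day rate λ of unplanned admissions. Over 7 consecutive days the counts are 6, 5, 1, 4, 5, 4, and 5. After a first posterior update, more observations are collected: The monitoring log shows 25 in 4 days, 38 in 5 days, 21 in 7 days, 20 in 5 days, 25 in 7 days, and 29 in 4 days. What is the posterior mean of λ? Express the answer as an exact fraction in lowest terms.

Total count: 6 + 5 + 1 + 4 + 5 + 4 + 5 = 30.
Total exposure: 7 days.
After the first batch: Gamma(5 + 30, 13 + 7) = Gamma(35, 20).
Total count: 25 + 38 + 21 + 20 + 25 + 29 = 158.
Total exposure: 4 + 5 + 7 + 5 + 7 + 4 = 32 days.
After the second batch: Gamma(35 + 158, 20 + 32) = Gamma(193, 52).
Posterior mean = α'/β' = 193/52.

193/52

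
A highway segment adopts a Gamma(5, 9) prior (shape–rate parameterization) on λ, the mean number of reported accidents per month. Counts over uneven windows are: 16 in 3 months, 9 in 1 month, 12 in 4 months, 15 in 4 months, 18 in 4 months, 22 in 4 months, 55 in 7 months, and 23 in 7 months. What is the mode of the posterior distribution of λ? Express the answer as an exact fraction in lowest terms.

Total count: 16 + 9 + 12 + 15 + 18 + 22 + 55 + 23 = 170.
Total exposure: 3 + 1 + 4 + 4 + 4 + 4 + 7 + 7 = 34 months.
The Gamma prior is conjugate for the Poisson rate, so λ | data ~ Gamma(5+170, 9+34) = Gamma(175, 43).
Posterior mode = (α'−1)/β' = 174/43.

174/43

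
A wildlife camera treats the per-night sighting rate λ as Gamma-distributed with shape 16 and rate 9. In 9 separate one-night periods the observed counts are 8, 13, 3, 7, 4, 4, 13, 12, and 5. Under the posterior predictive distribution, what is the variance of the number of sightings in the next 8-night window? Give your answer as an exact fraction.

4420/81

Total count: 8 + 13 + 3 + 7 + 4 + 4 + 13 + 12 + 5 = 69.
Total exposure: 9 nights.
Conjugate update: add total count to the shape and total exposure to the rate, giving Gamma(85, 18).
The posterior predictive for a window of length T is Negative Binomial with variance T·α'·(β'+T)/β'² = 8·85·26/324 = 4420/81.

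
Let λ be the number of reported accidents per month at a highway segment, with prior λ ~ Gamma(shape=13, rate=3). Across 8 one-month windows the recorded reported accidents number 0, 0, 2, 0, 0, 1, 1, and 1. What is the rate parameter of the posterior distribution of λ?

11

Total count: 0 + 0 + 2 + 0 + 0 + 1 + 1 + 1 = 5.
Total exposure: 8 months.
By Gamma–Poisson conjugacy, the posterior is Gamma(α + Σx, β + Σt) = Gamma(13 + 5, 3 + 8) = Gamma(18, 11).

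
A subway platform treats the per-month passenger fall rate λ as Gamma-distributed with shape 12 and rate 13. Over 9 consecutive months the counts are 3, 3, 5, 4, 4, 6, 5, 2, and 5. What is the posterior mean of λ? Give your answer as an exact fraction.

49/22

Total count: 3 + 3 + 5 + 4 + 4 + 6 + 5 + 2 + 5 = 37.
Total exposure: 9 months.
Gamma(α, β) with Poisson data over total exposure Σt gives posterior Gamma(α+Σx, β+Σt) = Gamma(49, 22).
Posterior mean = α'/β' = 49/22.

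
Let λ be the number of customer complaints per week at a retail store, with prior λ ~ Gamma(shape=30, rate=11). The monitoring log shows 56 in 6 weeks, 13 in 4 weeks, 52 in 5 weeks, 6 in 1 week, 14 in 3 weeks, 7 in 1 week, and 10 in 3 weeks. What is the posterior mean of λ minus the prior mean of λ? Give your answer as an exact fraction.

Total count: 56 + 13 + 52 + 6 + 14 + 7 + 10 = 158.
Total exposure: 6 + 4 + 5 + 1 + 3 + 1 + 3 = 23 weeks.
Conjugate update: add total count to the shape and total exposure to the rate, giving Gamma(188, 34).
Posterior mean = 188/34 = 94/17; prior mean = 30/11 = 30/11. Difference = 94/17 − 30/11 = 524/187.

524/187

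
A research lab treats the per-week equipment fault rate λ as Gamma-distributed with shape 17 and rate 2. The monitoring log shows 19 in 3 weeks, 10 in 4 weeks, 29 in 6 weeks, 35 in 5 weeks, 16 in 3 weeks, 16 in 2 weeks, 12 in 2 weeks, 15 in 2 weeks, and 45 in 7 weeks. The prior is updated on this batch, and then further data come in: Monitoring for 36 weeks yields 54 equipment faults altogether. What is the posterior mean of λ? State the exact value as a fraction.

Total count: 19 + 10 + 29 + 35 + 16 + 16 + 12 + 15 + 45 = 197.
Total exposure: 3 + 4 + 6 + 5 + 3 + 2 + 2 + 2 + 7 = 34 weeks.
After the first batch: Gamma(17 + 197, 2 + 34) = Gamma(214, 36).
Total count 54 over total exposure 36 weeks.
After the second batch: Gamma(214 + 54, 36 + 36) = Gamma(268, 72).
Posterior mean = α'/β' = 268/72 = 67/18.

67/18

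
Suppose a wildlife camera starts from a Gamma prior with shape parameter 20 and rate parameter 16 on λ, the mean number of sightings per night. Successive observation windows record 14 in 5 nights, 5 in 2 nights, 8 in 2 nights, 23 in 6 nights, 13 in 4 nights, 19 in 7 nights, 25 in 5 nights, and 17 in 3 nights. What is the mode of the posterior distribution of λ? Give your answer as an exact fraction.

143/50

Total count: 14 + 5 + 8 + 23 + 13 + 19 + 25 + 17 = 124.
Total exposure: 5 + 2 + 2 + 6 + 4 + 7 + 5 + 3 = 34 nights.
By Gamma–Poisson conjugacy, the posterior is Gamma(α + Σx, β + Σt) = Gamma(20 + 124, 16 + 34) = Gamma(144, 50).
Posterior mode = (α'−1)/β' = 143/50.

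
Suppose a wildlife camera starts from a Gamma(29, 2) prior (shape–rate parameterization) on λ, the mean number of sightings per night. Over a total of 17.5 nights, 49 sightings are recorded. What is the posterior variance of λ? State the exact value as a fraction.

8/39

Total count 49 over total exposure 17.5 nights.
Gamma(α, β) with Poisson data over total exposure Σt gives posterior Gamma(α+Σx, β+Σt) = Gamma(78, 39/2).
Posterior variance = α'/β'² = 78/(1521/4) = 8/39.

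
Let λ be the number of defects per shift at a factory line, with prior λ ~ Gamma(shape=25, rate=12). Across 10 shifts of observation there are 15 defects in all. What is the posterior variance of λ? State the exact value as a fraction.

10/121

Total count 15 over total exposure 10 shifts.
Conjugate update: add total count to the shape and total exposure to the rate, giving Gamma(40, 22).
Posterior variance = α'/β'² = 40/484 = 10/121.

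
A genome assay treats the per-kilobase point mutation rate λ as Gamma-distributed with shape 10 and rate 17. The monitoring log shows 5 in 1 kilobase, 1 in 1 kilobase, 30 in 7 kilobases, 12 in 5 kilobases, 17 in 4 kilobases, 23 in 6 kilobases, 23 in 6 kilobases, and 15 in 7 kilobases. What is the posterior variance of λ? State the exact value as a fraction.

Total count: 5 + 1 + 30 + 12 + 17 + 23 + 23 + 15 = 126.
Total exposure: 1 + 1 + 7 + 5 + 4 + 6 + 6 + 7 = 37 kilobases.
Conjugate update: add total count to the shape and total exposure to the rate, giving Gamma(136, 54).
Posterior variance = α'/β'² = 136/2916 = 34/729.

34/729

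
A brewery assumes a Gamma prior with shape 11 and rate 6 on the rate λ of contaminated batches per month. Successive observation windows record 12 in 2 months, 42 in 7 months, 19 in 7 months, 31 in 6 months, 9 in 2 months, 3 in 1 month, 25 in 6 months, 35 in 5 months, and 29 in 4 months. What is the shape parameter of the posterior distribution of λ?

Total count: 12 + 42 + 19 + 31 + 9 + 3 + 25 + 35 + 29 = 205.
Total exposure: 2 + 7 + 7 + 6 + 2 + 1 + 6 + 5 + 4 = 40 months.
Gamma(α, β) with Poisson data over total exposure Σt gives posterior Gamma(α+Σx, β+Σt) = Gamma(216, 46).

216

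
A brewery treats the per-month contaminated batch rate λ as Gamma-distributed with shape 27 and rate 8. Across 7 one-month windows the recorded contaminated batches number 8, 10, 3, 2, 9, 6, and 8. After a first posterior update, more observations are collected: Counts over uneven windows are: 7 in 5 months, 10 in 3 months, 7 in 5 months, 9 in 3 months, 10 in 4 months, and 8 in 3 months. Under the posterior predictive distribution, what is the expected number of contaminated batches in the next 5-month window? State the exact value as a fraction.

310/19

Total count: 8 + 10 + 3 + 2 + 9 + 6 + 8 = 46.
Total exposure: 7 months.
After the first batch: Gamma(27 + 46, 8 + 7) = Gamma(73, 15).
Total count: 7 + 10 + 7 + 9 + 10 + 8 = 51.
Total exposure: 5 + 3 + 5 + 3 + 4 + 3 = 23 months.
After the second batch: Gamma(73 + 51, 15 + 23) = Gamma(124, 38).
Predictive mean over a 5-month window = T·E[λ|data] = 5·124/38 = 310/19.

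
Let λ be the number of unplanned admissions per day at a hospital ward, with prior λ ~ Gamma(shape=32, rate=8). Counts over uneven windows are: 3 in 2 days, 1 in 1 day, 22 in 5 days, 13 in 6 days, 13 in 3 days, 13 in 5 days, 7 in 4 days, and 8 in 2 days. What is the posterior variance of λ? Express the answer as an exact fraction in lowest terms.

7/81

Total count: 3 + 1 + 22 + 13 + 13 + 13 + 7 + 8 = 80.
Total exposure: 2 + 1 + 5 + 6 + 3 + 5 + 4 + 2 = 28 days.
By Gamma–Poisson conjugacy, the posterior is Gamma(α + Σx, β + Σt) = Gamma(32 + 80, 8 + 28) = Gamma(112, 36).
Posterior variance = α'/β'² = 112/1296 = 7/81.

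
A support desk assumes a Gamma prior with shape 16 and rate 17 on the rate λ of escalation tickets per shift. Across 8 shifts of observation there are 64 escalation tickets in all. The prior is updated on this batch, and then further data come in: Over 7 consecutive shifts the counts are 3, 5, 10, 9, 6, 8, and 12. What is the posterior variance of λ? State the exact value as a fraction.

Total count 64 over total exposure 8 shifts.
After the first batch: Gamma(16 + 64, 17 + 8) = Gamma(80, 25).
Total count: 3 + 5 + 10 + 9 + 6 + 8 + 12 = 53.
Total exposure: 7 shifts.
After the second batch: Gamma(80 + 53, 25 + 7) = Gamma(133, 32).
Posterior variance = α'/β'² = 133/1024.

133/1024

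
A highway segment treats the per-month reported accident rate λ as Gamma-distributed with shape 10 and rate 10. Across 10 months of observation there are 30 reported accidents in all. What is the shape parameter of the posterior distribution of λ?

Total count 30 over total exposure 10 months.
By Gamma–Poisson conjugacy, the posterior is Gamma(α + Σx, β + Σt) = Gamma(10 + 30, 10 + 10) = Gamma(40, 20).

40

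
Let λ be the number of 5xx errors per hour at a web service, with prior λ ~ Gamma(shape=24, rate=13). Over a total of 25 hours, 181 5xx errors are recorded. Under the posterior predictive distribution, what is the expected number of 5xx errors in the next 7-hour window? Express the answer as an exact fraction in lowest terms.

1435/38

Total count 181 over total exposure 25 hours.
Posterior: α' = 24 + 181 = 205, β' = 13 + 25 = 38.
Predictive mean over a 7-hour window = T·E[λ|data] = 7·205/38 = 1435/38.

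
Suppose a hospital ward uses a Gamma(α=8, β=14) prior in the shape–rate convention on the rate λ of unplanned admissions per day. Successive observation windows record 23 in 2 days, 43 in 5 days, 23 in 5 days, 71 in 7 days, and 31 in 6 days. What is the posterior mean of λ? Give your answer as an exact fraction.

199/39

Total count: 23 + 43 + 23 + 71 + 31 = 191.
Total exposure: 2 + 5 + 5 + 7 + 6 = 25 days.
Posterior: α' = 8 + 191 = 199, β' = 14 + 25 = 39.
Posterior mean = α'/β' = 199/39.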